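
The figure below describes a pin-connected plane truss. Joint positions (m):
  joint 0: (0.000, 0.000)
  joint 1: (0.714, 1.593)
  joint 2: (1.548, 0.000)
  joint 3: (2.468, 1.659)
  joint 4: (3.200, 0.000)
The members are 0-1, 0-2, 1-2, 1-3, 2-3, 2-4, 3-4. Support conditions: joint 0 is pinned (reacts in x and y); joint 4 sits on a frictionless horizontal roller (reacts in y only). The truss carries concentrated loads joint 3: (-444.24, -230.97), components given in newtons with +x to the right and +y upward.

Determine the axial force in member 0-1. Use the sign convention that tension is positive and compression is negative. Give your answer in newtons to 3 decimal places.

-310.285

N=5 nodes, M=7 members, R=3 reactions → 2N=10, M+R=10
member 0 (0-1): L=1.7457, (cx,cy)=(0.4090,0.9125)
member 1 (0-2): L=1.5480, (cx,cy)=(1.0000,0.0000)
member 2 (1-2): L=1.7981, (cx,cy)=(0.4638,-0.8859)
member 3 (1-3): L=1.7552, (cx,cy)=(0.9993,0.0376)
member 4 (2-3): L=1.8970, (cx,cy)=(0.4850,0.8745)
member 5 (2-4): L=1.6520, (cx,cy)=(1.0000,0.0000)
member 6 (3-4): L=1.8133, (cx,cy)=(0.4037,-0.9149)
solve A·x = −loads:
  F[0-1] = -310.2853 N (compression)
  F[0-2] = -317.3313 N (compression)
  F[1-2] = +308.1417 N (tension)
  F[1-3] = -270.0219 N (compression)
  F[2-3] = -312.1583 N (compression)
  F[2-4] = -23.0212 N (compression)
  F[3-4] = +57.0282 N (tension)
  Rx@0 = +444.2400 N
  Ry@0 = +283.1451 N
  Ry@4 = -52.1751 N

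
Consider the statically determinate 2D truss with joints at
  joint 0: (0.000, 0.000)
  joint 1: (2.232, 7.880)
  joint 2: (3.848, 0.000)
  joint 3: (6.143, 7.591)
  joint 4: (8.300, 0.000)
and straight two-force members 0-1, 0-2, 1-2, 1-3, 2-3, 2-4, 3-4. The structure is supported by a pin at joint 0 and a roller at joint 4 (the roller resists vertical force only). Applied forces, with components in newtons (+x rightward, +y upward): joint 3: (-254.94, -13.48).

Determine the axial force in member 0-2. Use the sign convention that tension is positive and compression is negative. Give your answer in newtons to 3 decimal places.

-187.905

N=5 nodes, M=7 members, R=3 reactions → 2N=10, M+R=10
member 0 (0-1): L=8.1900, (cx,cy)=(0.2725,0.9621)
member 1 (0-2): L=3.8480, (cx,cy)=(1.0000,0.0000)
member 2 (1-2): L=8.0440, (cx,cy)=(0.2009,-0.9796)
member 3 (1-3): L=3.9217, (cx,cy)=(0.9973,-0.0737)
member 4 (2-3): L=7.9303, (cx,cy)=(0.2894,0.9572)
member 5 (2-4): L=4.4520, (cx,cy)=(1.0000,0.0000)
member 6 (3-4): L=7.8915, (cx,cy)=(0.2733,-0.9619)
solve A·x = −loads:
  F[0-1] = -245.9765 N (compression)
  F[0-2] = -187.9047 N (compression)
  F[1-2] = +250.4430 N (tension)
  F[1-3] = -117.6680 N (compression)
  F[2-3] = -256.3044 N (compression)
  F[2-4] = -63.4187 N (compression)
  F[3-4] = +232.0212 N (tension)
  Rx@0 = +254.9400 N
  Ry@0 = +236.6658 N
  Ry@4 = -223.1858 N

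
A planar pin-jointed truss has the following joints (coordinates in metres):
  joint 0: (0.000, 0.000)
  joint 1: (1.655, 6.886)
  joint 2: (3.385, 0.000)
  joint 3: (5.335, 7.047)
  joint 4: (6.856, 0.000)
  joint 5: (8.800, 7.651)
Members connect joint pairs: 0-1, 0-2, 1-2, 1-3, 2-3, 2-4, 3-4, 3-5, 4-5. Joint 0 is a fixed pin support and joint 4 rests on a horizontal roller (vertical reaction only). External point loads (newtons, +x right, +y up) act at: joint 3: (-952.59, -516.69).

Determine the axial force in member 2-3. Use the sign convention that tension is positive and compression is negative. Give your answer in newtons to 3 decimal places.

N=6 nodes, M=9 members, R=3 reactions → 2N=12, M+R=12
member 0 (0-1): L=7.0821, (cx,cy)=(0.2337,0.9723)
member 1 (0-2): L=3.3850, (cx,cy)=(1.0000,0.0000)
member 2 (1-2): L=7.1000, (cx,cy)=(0.2437,-0.9699)
member 3 (1-3): L=3.6835, (cx,cy)=(0.9990,0.0437)
member 4 (2-3): L=7.3118, (cx,cy)=(0.2667,0.9638)
member 5 (2-4): L=3.4710, (cx,cy)=(1.0000,0.0000)
member 6 (3-4): L=7.2093, (cx,cy)=(0.2110,-0.9775)
member 7 (3-5): L=3.5172, (cx,cy)=(0.9851,0.1717)
member 8 (4-5): L=7.8941, (cx,cy)=(0.2463,0.9692)
solve A·x = −loads:
  F[0-1] = -1124.9021 N (compression)
  F[0-2] = -689.7138 N (compression)
  F[1-2] = +1103.7553 N (tension)
  F[1-3] = -532.3284 N (compression)
  F[2-3] = -1110.7163 N (compression)
  F[2-4] = -124.5518 N (compression)
  F[3-4] = +590.3538 N (tension)
  F[3-5] = -0.0000 N (compression)
  F[4-5] = -0.0000 N (compression)
  Rx@0 = +952.5900 N
  Ry@0 = +1093.7554 N
  Ry@4 = -577.0654 N

-1110.716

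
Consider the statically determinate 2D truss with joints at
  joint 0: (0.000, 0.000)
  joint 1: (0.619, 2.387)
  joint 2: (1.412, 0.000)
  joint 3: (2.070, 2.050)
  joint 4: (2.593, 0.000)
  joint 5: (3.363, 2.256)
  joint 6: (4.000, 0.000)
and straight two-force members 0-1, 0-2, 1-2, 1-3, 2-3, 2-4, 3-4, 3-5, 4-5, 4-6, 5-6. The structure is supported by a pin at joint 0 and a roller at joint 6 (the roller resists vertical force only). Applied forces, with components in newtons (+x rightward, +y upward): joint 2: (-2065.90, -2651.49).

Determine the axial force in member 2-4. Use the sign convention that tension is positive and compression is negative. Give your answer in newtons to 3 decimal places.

881.187

N=7 nodes, M=11 members, R=3 reactions → 2N=14, M+R=14
member 0 (0-1): L=2.4660, (cx,cy)=(0.2510,0.9680)
member 1 (0-2): L=1.4120, (cx,cy)=(1.0000,0.0000)
member 2 (1-2): L=2.5153, (cx,cy)=(0.3153,-0.9490)
member 3 (1-3): L=1.4896, (cx,cy)=(0.9741,-0.2262)
member 4 (2-3): L=2.1530, (cx,cy)=(0.3056,0.9522)
member 5 (2-4): L=1.1810, (cx,cy)=(1.0000,0.0000)
member 6 (3-4): L=2.1157, (cx,cy)=(0.2472,-0.9690)
member 7 (3-5): L=1.3093, (cx,cy)=(0.9875,0.1573)
member 8 (4-5): L=2.3838, (cx,cy)=(0.3230,0.9464)
member 9 (4-6): L=1.4070, (cx,cy)=(1.0000,0.0000)
member 10 (5-6): L=2.3442, (cx,cy)=(0.2717,-0.9624)
solve A·x = −loads:
  F[0-1] = -1772.2576 N (compression)
  F[0-2] = -1621.0306 N (compression)
  F[1-2] = +2076.8250 N (tension)
  F[1-3] = -1128.9058 N (compression)
  F[2-3] = +714.7806 N (tension)
  F[2-4] = +881.1871 N (tension)
  F[3-4] = -1067.4552 N (compression)
  F[3-5] = -625.0935 N (compression)
  F[4-5] = +1092.9122 N (tension)
  F[4-6] = +264.2804 N (tension)
  F[5-6] = -972.5714 N (compression)
  Rx@0 = +2065.9000 N
  Ry@0 = +1715.5140 N
  Ry@6 = +935.9760 N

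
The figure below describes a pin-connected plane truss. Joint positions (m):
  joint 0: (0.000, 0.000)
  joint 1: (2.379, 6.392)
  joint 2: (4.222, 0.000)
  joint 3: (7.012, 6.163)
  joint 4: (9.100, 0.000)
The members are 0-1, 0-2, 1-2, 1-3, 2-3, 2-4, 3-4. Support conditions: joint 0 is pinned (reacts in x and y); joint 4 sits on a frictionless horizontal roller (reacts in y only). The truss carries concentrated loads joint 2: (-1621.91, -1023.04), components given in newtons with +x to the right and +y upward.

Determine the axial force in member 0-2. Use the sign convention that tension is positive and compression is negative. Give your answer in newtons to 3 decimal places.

-1417.806

N=5 nodes, M=7 members, R=3 reactions → 2N=10, M+R=10
member 0 (0-1): L=6.8204, (cx,cy)=(0.3488,0.9372)
member 1 (0-2): L=4.2220, (cx,cy)=(1.0000,0.0000)
member 2 (1-2): L=6.6524, (cx,cy)=(0.2770,-0.9609)
member 3 (1-3): L=4.6387, (cx,cy)=(0.9988,-0.0494)
member 4 (2-3): L=6.7651, (cx,cy)=(0.4124,0.9110)
member 5 (2-4): L=4.8780, (cx,cy)=(1.0000,0.0000)
member 6 (3-4): L=6.5071, (cx,cy)=(0.3209,-0.9471)
solve A·x = −loads:
  F[0-1] = -585.1450 N (compression)
  F[0-2] = -1417.8064 N (compression)
  F[1-2] = +589.6371 N (tension)
  F[1-3] = -367.9072 N (compression)
  F[2-3] = +501.0799 N (tension)
  F[2-4] = +160.8080 N (tension)
  F[3-4] = -501.1464 N (compression)
  Rx@0 = +1621.9100 N
  Ry@0 = +548.3944 N
  Ry@4 = +474.6456 N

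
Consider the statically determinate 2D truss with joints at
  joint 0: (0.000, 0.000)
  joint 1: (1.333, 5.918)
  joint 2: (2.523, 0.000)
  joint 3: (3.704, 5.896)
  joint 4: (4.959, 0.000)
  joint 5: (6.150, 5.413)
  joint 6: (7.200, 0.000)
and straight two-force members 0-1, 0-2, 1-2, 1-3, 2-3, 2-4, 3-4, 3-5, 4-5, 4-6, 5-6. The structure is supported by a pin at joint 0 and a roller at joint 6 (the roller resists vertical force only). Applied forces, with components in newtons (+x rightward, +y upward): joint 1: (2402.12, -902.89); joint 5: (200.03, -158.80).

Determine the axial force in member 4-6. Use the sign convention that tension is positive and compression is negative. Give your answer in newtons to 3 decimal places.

N=7 nodes, M=11 members, R=3 reactions → 2N=14, M+R=14
member 0 (0-1): L=6.0663, (cx,cy)=(0.2197,0.9756)
member 1 (0-2): L=2.5230, (cx,cy)=(1.0000,0.0000)
member 2 (1-2): L=6.0365, (cx,cy)=(0.1971,-0.9804)
member 3 (1-3): L=2.3711, (cx,cy)=(1.0000,-0.0093)
member 4 (2-3): L=6.0131, (cx,cy)=(0.1964,0.9805)
member 5 (2-4): L=2.4360, (cx,cy)=(1.0000,0.0000)
member 6 (3-4): L=6.0281, (cx,cy)=(0.2082,-0.9781)
member 7 (3-5): L=2.4932, (cx,cy)=(0.9811,-0.1937)
member 8 (4-5): L=5.5425, (cx,cy)=(0.2149,0.9766)
member 9 (4-6): L=2.2410, (cx,cy)=(1.0000,0.0000)
member 10 (5-6): L=5.5139, (cx,cy)=(0.1904,-0.9817)
solve A·x = −loads:
  F[0-1] = +1400.1257 N (tension)
  F[0-2] = +2294.4868 N (tension)
  F[1-2] = -2298.6738 N (compression)
  F[1-3] = -1641.3773 N (compression)
  F[2-3] = +2298.3297 N (tension)
  F[2-4] = +1389.9356 N (tension)
  F[3-4] = -2170.6285 N (compression)
  F[3-5] = -752.2486 N (compression)
  F[4-5] = +2173.8485 N (tension)
  F[4-6] = +470.8986 N (tension)
  F[5-6] = -2472.8447 N (compression)
  Rx@0 = -2602.1500 N
  Ry@0 = -1365.9046 N
  Ry@6 = +2427.5946 N

470.899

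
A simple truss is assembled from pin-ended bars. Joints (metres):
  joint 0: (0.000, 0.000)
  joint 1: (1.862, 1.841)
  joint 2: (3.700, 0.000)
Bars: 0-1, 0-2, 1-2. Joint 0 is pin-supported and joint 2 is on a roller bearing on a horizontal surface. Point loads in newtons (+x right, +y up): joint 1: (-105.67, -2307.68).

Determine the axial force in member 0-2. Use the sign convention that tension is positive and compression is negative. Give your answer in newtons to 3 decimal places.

1106.940

N=3 nodes, M=3 members, R=3 reactions → 2N=6, M+R=6
member 0 (0-1): L=2.6185, (cx,cy)=(0.7111,0.7031)
member 1 (0-2): L=3.7000, (cx,cy)=(1.0000,0.0000)
member 2 (1-2): L=2.6014, (cx,cy)=(0.7065,-0.7077)
solve A·x = −loads:
  F[0-1] = -1705.2460 N (compression)
  F[0-2] = +1106.9396 N (tension)
  F[1-2] = -1566.7272 N (compression)
  Rx@0 = +105.6700 N
  Ry@0 = +1198.9336 N
  Ry@2 = +1108.7464 N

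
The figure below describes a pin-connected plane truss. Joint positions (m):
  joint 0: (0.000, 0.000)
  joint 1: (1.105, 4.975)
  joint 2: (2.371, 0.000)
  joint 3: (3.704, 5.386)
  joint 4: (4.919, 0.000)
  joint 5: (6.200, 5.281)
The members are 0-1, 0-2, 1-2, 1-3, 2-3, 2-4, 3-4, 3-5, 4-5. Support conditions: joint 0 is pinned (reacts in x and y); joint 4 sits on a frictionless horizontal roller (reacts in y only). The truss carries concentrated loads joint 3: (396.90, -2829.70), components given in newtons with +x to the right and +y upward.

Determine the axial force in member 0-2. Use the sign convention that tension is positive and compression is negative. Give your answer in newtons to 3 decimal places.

N=6 nodes, M=9 members, R=3 reactions → 2N=12, M+R=12
member 0 (0-1): L=5.0962, (cx,cy)=(0.2168,0.9762)
member 1 (0-2): L=2.3710, (cx,cy)=(1.0000,0.0000)
member 2 (1-2): L=5.1336, (cx,cy)=(0.2466,-0.9691)
member 3 (1-3): L=2.6313, (cx,cy)=(0.9877,0.1562)
member 4 (2-3): L=5.5485, (cx,cy)=(0.2402,0.9707)
member 5 (2-4): L=2.5480, (cx,cy)=(1.0000,0.0000)
member 6 (3-4): L=5.5213, (cx,cy)=(0.2201,-0.9755)
member 7 (3-5): L=2.4982, (cx,cy)=(0.9991,-0.0420)
member 8 (4-5): L=5.4341, (cx,cy)=(0.2357,0.9718)
solve A·x = −loads:
  F[0-1] = -270.8014 N (compression)
  F[0-2] = +455.6169 N (tension)
  F[1-2] = +253.0209 N (tension)
  F[1-3] = -122.6202 N (compression)
  F[2-3] = -252.6044 N (compression)
  F[2-4] = +578.7021 N (tension)
  F[3-4] = -2629.8042 N (compression)
  F[3-5] = -0.0000 N (compression)
  F[4-5] = +0.0000 N (tension)
  Rx@0 = -396.9000 N
  Ry@0 = +264.3590 N
  Ry@4 = +2565.3410 N

455.617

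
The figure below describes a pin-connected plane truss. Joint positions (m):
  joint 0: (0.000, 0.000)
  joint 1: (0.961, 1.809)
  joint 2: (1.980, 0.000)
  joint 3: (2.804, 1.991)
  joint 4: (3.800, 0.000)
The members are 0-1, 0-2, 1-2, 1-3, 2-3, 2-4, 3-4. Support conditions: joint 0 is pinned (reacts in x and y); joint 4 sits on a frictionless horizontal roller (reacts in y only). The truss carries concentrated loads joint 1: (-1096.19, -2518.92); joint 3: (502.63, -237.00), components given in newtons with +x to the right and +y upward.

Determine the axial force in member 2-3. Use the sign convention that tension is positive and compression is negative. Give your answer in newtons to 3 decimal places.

N=5 nodes, M=7 members, R=3 reactions → 2N=10, M+R=10
member 0 (0-1): L=2.0484, (cx,cy)=(0.4691,0.8831)
member 1 (0-2): L=1.9800, (cx,cy)=(1.0000,0.0000)
member 2 (1-2): L=2.0763, (cx,cy)=(0.4908,-0.8713)
member 3 (1-3): L=1.8520, (cx,cy)=(0.9952,0.0983)
member 4 (2-3): L=2.1548, (cx,cy)=(0.3824,0.9240)
member 5 (2-4): L=1.8200, (cx,cy)=(1.0000,0.0000)
member 6 (3-4): L=2.2262, (cx,cy)=(0.4474,-0.8943)
solve A·x = −loads:
  F[0-1] = -2494.0039 N (compression)
  F[0-2] = +576.4853 N (tension)
  F[1-2] = -351.9489 N (compression)
  F[1-3] = +99.3577 N (tension)
  F[2-3] = +331.8700 N (tension)
  F[2-4] = +276.8441 N (tension)
  F[3-4] = -618.7936 N (compression)
  Rx@0 = +593.5600 N
  Ry@0 = +2202.5098 N
  Ry@4 = +553.4102 N

331.870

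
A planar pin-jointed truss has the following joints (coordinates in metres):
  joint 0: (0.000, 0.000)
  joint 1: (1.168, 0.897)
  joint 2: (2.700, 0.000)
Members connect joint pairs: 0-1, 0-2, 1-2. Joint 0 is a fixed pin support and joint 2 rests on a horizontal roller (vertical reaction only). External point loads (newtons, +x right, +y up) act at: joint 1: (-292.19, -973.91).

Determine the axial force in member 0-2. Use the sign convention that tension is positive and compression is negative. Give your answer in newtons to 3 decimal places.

553.765

N=3 nodes, M=3 members, R=3 reactions → 2N=6, M+R=6
member 0 (0-1): L=1.4727, (cx,cy)=(0.7931,0.6091)
member 1 (0-2): L=2.7000, (cx,cy)=(1.0000,0.0000)
member 2 (1-2): L=1.7753, (cx,cy)=(0.8630,-0.5053)
solve A·x = −loads:
  F[0-1] = -1066.6386 N (compression)
  F[0-2] = +553.7646 N (tension)
  F[1-2] = -641.7033 N (compression)
  Rx@0 = +292.1900 N
  Ry@0 = +649.6758 N
  Ry@2 = +324.2342 N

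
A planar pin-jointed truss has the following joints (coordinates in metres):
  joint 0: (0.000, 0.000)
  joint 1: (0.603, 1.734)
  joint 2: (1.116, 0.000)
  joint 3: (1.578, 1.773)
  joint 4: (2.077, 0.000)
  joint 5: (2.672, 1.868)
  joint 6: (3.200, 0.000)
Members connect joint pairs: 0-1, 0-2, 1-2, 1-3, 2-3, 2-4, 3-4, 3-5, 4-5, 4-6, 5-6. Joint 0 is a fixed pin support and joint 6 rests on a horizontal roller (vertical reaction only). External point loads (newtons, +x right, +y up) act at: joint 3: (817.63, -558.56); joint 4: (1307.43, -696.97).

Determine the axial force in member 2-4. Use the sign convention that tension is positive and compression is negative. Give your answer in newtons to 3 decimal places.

N=7 nodes, M=11 members, R=3 reactions → 2N=14, M+R=14
member 0 (0-1): L=1.8359, (cx,cy)=(0.3285,0.9445)
member 1 (0-2): L=1.1160, (cx,cy)=(1.0000,0.0000)
member 2 (1-2): L=1.8083, (cx,cy)=(0.2837,-0.9589)
member 3 (1-3): L=0.9758, (cx,cy)=(0.9992,0.0400)
member 4 (2-3): L=1.8322, (cx,cy)=(0.2522,0.9677)
member 5 (2-4): L=0.9610, (cx,cy)=(1.0000,0.0000)
member 6 (3-4): L=1.8419, (cx,cy)=(0.2709,-0.9626)
member 7 (3-5): L=1.0981, (cx,cy)=(0.9963,0.0865)
member 8 (4-5): L=1.9605, (cx,cy)=(0.3035,0.9528)
member 9 (4-6): L=1.1230, (cx,cy)=(1.0000,0.0000)
member 10 (5-6): L=1.9412, (cx,cy)=(0.2720,-0.9623)
solve A·x = −loads:
  F[0-1] = -79.0825 N (compression)
  F[0-2] = +2151.0352 N (tension)
  F[1-2] = +75.9133 N (tension)
  F[1-3] = -47.5493 N (compression)
  F[2-3] = -75.2252 N (compression)
  F[2-4] = +2191.5397 N (tension)
  F[3-4] = -568.5253 N (compression)
  F[3-5] = -732.8332 N (compression)
  F[4-5] = +1305.8271 N (tension)
  F[4-6] = +333.7692 N (tension)
  F[5-6] = -1227.0996 N (compression)
  Rx@0 = -2125.0600 N
  Ry@0 = +74.6949 N
  Ry@6 = +1180.8351 N

2191.540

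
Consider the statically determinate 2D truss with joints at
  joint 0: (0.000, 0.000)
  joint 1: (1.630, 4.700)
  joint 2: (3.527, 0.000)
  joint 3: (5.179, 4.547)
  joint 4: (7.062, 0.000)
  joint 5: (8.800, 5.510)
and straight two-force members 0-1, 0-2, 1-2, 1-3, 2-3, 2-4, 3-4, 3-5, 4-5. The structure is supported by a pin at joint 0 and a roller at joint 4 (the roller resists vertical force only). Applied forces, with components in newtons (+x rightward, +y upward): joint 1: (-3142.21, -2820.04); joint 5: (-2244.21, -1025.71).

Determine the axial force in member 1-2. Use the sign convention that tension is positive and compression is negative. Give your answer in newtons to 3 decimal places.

N=6 nodes, M=9 members, R=3 reactions → 2N=12, M+R=12
member 0 (0-1): L=4.9746, (cx,cy)=(0.3277,0.9448)
member 1 (0-2): L=3.5270, (cx,cy)=(1.0000,0.0000)
member 2 (1-2): L=5.0684, (cx,cy)=(0.3743,-0.9273)
member 3 (1-3): L=3.5523, (cx,cy)=(0.9991,-0.0431)
member 4 (2-3): L=4.8378, (cx,cy)=(0.3415,0.9399)
member 5 (2-4): L=3.5350, (cx,cy)=(1.0000,0.0000)
member 6 (3-4): L=4.9215, (cx,cy)=(0.3826,-0.9239)
member 7 (3-5): L=3.7469, (cx,cy)=(0.9664,0.2570)
member 8 (4-5): L=5.7776, (cx,cy)=(0.3008,0.9537)
solve A·x = −loads:
  F[0-1] = -6095.4590 N (compression)
  F[0-2] = -3389.1645 N (compression)
  F[1-2] = +3171.2256 N (tension)
  F[1-3] = -42.0119 N (compression)
  F[2-3] = -3128.7992 N (compression)
  F[2-4] = -1133.8226 N (compression)
  F[3-4] = +2577.4616 N (tension)
  F[3-5] = -2169.4239 N (compression)
  F[4-5] = -490.8723 N (compression)
  Rx@0 = +5386.4200 N
  Ry@0 = +5758.9574 N
  Ry@4 = -1913.2074 N

3171.226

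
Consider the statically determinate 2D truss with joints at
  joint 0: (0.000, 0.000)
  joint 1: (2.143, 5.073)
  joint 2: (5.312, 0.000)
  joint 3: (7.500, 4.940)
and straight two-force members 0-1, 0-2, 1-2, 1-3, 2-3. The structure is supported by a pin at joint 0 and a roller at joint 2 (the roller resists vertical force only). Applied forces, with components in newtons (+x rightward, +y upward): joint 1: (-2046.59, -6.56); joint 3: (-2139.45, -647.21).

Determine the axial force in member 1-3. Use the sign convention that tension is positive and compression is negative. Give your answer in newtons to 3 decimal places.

-1833.203

N=4 nodes, M=5 members, R=3 reactions → 2N=8, M+R=8
member 0 (0-1): L=5.5071, (cx,cy)=(0.3891,0.9212)
member 1 (0-2): L=5.3120, (cx,cy)=(1.0000,0.0000)
member 2 (1-2): L=5.9815, (cx,cy)=(0.5298,-0.8481)
member 3 (1-3): L=5.3587, (cx,cy)=(0.9997,-0.0248)
member 4 (2-3): L=5.4029, (cx,cy)=(0.4050,0.9143)
solve A·x = −loads:
  F[0-1] = -3996.4628 N (compression)
  F[0-2] = -2630.8708 N (compression)
  F[1-2] = +4386.6435 N (tension)
  F[1-3] = -1833.2033 N (compression)
  F[2-3] = -757.6145 N (compression)
  Rx@0 = +4186.0400 N
  Ry@0 = +3681.4622 N
  Ry@2 = -3027.6922 N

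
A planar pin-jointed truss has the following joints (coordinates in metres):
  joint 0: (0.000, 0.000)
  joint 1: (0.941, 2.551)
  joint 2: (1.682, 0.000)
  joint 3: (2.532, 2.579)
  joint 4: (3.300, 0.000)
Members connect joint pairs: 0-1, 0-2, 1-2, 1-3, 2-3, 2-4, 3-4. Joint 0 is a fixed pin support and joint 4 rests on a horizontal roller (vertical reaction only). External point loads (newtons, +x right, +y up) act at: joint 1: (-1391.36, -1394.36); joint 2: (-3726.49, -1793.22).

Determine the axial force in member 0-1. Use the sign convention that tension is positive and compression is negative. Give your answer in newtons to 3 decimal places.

N=5 nodes, M=7 members, R=3 reactions → 2N=10, M+R=10
member 0 (0-1): L=2.7190, (cx,cy)=(0.3461,0.9382)
member 1 (0-2): L=1.6820, (cx,cy)=(1.0000,0.0000)
member 2 (1-2): L=2.6564, (cx,cy)=(0.2789,-0.9603)
member 3 (1-3): L=1.5912, (cx,cy)=(0.9998,0.0176)
member 4 (2-3): L=2.7155, (cx,cy)=(0.3130,0.9497)
member 5 (2-4): L=1.6180, (cx,cy)=(1.0000,0.0000)
member 6 (3-4): L=2.6909, (cx,cy)=(0.2854,-0.9584)
solve A·x = −loads:
  F[0-1] = -3145.9447 N (compression)
  F[0-2] = -4029.1005 N (compression)
  F[1-2] = +1618.8147 N (tension)
  F[1-3] = -148.9721 N (compression)
  F[2-3] = +251.2889 N (tension)
  F[2-4] = +70.2901 N (tension)
  F[3-4] = -246.2828 N (compression)
  Rx@0 = +5117.8500 N
  Ry@0 = +2951.5408 N
  Ry@4 = +236.0392 N

-3145.945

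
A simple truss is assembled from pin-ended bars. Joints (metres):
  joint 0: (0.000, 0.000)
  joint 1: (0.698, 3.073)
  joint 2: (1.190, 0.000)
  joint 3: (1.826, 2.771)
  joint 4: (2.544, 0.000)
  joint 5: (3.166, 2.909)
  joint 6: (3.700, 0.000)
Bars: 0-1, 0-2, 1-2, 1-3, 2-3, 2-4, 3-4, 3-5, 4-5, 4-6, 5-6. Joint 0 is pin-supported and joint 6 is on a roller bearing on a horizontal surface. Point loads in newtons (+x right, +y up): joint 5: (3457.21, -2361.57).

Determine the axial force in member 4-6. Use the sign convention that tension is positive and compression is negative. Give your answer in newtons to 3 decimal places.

869.903

N=7 nodes, M=11 members, R=3 reactions → 2N=14, M+R=14
member 0 (0-1): L=3.1513, (cx,cy)=(0.2215,0.9752)
member 1 (0-2): L=1.1900, (cx,cy)=(1.0000,0.0000)
member 2 (1-2): L=3.1121, (cx,cy)=(0.1581,-0.9874)
member 3 (1-3): L=1.1677, (cx,cy)=(0.9660,-0.2586)
member 4 (2-3): L=2.8431, (cx,cy)=(0.2237,0.9747)
member 5 (2-4): L=1.3540, (cx,cy)=(1.0000,0.0000)
member 6 (3-4): L=2.8625, (cx,cy)=(0.2508,-0.9680)
member 7 (3-5): L=1.3471, (cx,cy)=(0.9947,0.1024)
member 8 (4-5): L=2.9748, (cx,cy)=(0.2091,0.9779)
member 9 (4-6): L=1.1560, (cx,cy)=(1.0000,0.0000)
member 10 (5-6): L=2.9576, (cx,cy)=(0.1806,-0.9836)
solve A·x = −loads:
  F[0-1] = +2437.8362 N (tension)
  F[0-2] = +2917.2350 N (tension)
  F[1-2] = -2668.3455 N (compression)
  F[1-3] = +995.6906 N (tension)
  F[2-3] = +2703.2989 N (tension)
  F[2-4] = +1890.6571 N (tension)
  F[3-4] = -2229.6341 N (compression)
  F[3-5] = +2137.0526 N (tension)
  F[4-5] = +2207.1431 N (tension)
  F[4-6] = +869.9028 N (tension)
  F[5-6] = -4818.0343 N (compression)
  Rx@0 = -3457.2100 N
  Ry@0 = -2377.2826 N
  Ry@6 = +4738.8526 N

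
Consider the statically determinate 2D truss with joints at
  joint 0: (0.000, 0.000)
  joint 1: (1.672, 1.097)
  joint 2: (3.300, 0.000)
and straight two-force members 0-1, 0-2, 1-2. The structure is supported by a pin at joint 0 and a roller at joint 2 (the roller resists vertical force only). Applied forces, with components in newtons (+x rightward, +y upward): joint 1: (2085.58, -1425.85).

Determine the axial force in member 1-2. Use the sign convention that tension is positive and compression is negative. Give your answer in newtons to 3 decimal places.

-2533.479

N=3 nodes, M=3 members, R=3 reactions → 2N=6, M+R=6
member 0 (0-1): L=1.9997, (cx,cy)=(0.8361,0.5486)
member 1 (0-2): L=3.3000, (cx,cy)=(1.0000,0.0000)
member 2 (1-2): L=1.9631, (cx,cy)=(0.8293,-0.5588)
solve A·x = −loads:
  F[0-1] = -18.4516 N (compression)
  F[0-2] = +2101.0075 N (tension)
  F[1-2] = -2533.4795 N (compression)
  Rx@0 = -2085.5800 N
  Ry@0 = +10.1220 N
  Ry@2 = +1415.7280 N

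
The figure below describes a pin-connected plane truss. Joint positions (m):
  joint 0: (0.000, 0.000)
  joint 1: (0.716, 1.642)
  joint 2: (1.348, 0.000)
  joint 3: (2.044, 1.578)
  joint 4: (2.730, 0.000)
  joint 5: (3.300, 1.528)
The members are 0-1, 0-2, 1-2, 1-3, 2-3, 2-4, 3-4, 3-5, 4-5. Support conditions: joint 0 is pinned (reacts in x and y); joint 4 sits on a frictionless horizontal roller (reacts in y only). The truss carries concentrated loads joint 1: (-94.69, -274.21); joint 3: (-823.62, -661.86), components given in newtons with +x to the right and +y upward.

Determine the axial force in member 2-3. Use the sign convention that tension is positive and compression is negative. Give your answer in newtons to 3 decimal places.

-714.716

N=6 nodes, M=9 members, R=3 reactions → 2N=12, M+R=12
member 0 (0-1): L=1.7913, (cx,cy)=(0.3997,0.9166)
member 1 (0-2): L=1.3480, (cx,cy)=(1.0000,0.0000)
member 2 (1-2): L=1.7594, (cx,cy)=(0.3592,-0.9333)
member 3 (1-3): L=1.3295, (cx,cy)=(0.9988,-0.0481)
member 4 (2-3): L=1.7247, (cx,cy)=(0.4036,0.9150)
member 5 (2-4): L=1.3820, (cx,cy)=(1.0000,0.0000)
member 6 (3-4): L=1.7207, (cx,cy)=(0.3987,-0.9171)
member 7 (3-5): L=1.2570, (cx,cy)=(0.9992,-0.0398)
member 8 (4-5): L=1.6309, (cx,cy)=(0.3495,0.9369)
solve A·x = −loads:
  F[0-1] = -983.6205 N (compression)
  F[0-2] = -525.1513 N (compression)
  F[1-2] = +700.6997 N (tension)
  F[1-3] = -550.8039 N (compression)
  F[2-3] = -714.7160 N (compression)
  F[2-4] = +14.9723 N (tension)
  F[3-4] = -37.5543 N (compression)
  F[3-5] = -0.0000 N (tension)
  F[4-5] = -0.0000 N (tension)
  Rx@0 = +918.3100 N
  Ry@0 = +901.6294 N
  Ry@4 = +34.4406 N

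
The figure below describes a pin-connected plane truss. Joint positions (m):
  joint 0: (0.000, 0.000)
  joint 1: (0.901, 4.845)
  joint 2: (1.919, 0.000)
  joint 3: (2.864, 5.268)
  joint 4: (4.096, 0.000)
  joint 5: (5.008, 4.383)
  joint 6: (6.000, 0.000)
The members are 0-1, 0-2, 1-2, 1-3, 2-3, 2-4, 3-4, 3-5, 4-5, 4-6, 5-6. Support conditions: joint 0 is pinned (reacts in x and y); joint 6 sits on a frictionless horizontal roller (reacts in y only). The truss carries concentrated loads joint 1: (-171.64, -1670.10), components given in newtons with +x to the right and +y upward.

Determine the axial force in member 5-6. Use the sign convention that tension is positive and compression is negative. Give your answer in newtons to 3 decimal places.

N=7 nodes, M=11 members, R=3 reactions → 2N=14, M+R=14
member 0 (0-1): L=4.9281, (cx,cy)=(0.1828,0.9831)
member 1 (0-2): L=1.9190, (cx,cy)=(1.0000,0.0000)
member 2 (1-2): L=4.9508, (cx,cy)=(0.2056,-0.9786)
member 3 (1-3): L=2.0081, (cx,cy)=(0.9776,0.2107)
member 4 (2-3): L=5.3521, (cx,cy)=(0.1766,0.9843)
member 5 (2-4): L=2.1770, (cx,cy)=(1.0000,0.0000)
member 6 (3-4): L=5.4101, (cx,cy)=(0.2277,-0.9737)
member 7 (3-5): L=2.3195, (cx,cy)=(0.9243,-0.3816)
member 8 (4-5): L=4.4769, (cx,cy)=(0.2037,0.9790)
member 9 (4-6): L=1.9040, (cx,cy)=(1.0000,0.0000)
member 10 (5-6): L=4.4939, (cx,cy)=(0.2207,-0.9753)
solve A·x = −loads:
  F[0-1] = -1584.6155 N (compression)
  F[0-2] = +118.0758 N (tension)
  F[1-2] = -134.5512 N (compression)
  F[1-3] = -92.4842 N (compression)
  F[2-3] = +133.7778 N (tension)
  F[2-4] = +66.7883 N (tension)
  F[3-4] = -96.1947 N (compression)
  F[3-5] = -48.5562 N (compression)
  F[4-5] = +95.6736 N (tension)
  F[4-6] = +25.3928 N (tension)
  F[5-6] = -115.0317 N (compression)
  Rx@0 = +171.6400 N
  Ry@0 = +1557.9059 N
  Ry@6 = +112.1941 N

-115.032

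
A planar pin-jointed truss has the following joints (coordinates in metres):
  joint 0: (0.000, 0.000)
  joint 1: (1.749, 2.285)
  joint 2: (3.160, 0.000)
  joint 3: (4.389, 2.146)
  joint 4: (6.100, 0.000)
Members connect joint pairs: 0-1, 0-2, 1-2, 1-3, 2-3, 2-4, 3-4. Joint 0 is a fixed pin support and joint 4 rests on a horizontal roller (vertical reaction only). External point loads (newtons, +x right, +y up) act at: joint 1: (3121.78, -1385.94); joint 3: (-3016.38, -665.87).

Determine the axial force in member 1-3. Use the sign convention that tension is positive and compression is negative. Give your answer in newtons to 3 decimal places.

N=5 nodes, M=7 members, R=3 reactions → 2N=10, M+R=10
member 0 (0-1): L=2.8775, (cx,cy)=(0.6078,0.7941)
member 1 (0-2): L=3.1600, (cx,cy)=(1.0000,0.0000)
member 2 (1-2): L=2.6855, (cx,cy)=(0.5254,-0.8509)
member 3 (1-3): L=2.6437, (cx,cy)=(0.9986,-0.0526)
member 4 (2-3): L=2.4730, (cx,cy)=(0.4970,0.8678)
member 5 (2-4): L=2.9400, (cx,cy)=(1.0000,0.0000)
member 6 (3-4): L=2.7446, (cx,cy)=(0.6234,-0.7819)
solve A·x = −loads:
  F[0-1] = -1343.8378 N (compression)
  F[0-2] = +922.1997 N (tension)
  F[1-2] = -135.3894 N (compression)
  F[1-3] = -3872.8023 N (compression)
  F[2-3] = +132.7498 N (tension)
  F[2-4] = +785.0932 N (tension)
  F[3-4] = -1259.3617 N (compression)
  Rx@0 = -105.4000 N
  Ry@0 = +1067.1168 N
  Ry@4 = +984.6932 N

-3872.802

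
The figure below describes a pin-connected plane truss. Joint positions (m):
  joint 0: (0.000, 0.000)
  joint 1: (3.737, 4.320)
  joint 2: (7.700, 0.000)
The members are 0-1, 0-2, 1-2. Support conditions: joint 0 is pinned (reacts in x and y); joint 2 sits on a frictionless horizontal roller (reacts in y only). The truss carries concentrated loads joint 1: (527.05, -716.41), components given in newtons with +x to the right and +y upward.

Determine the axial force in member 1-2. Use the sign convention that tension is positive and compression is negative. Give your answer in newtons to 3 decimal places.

-873.100

N=3 nodes, M=3 members, R=3 reactions → 2N=6, M+R=6
member 0 (0-1): L=5.7121, (cx,cy)=(0.6542,0.7563)
member 1 (0-2): L=7.7000, (cx,cy)=(1.0000,0.0000)
member 2 (1-2): L=5.8624, (cx,cy)=(0.6760,-0.7369)
solve A·x = −loads:
  F[0-1] = -96.5535 N (compression)
  F[0-2] = +590.2182 N (tension)
  F[1-2] = -873.1005 N (compression)
  Rx@0 = -527.0500 N
  Ry@0 = +73.0230 N
  Ry@2 = +643.3870 N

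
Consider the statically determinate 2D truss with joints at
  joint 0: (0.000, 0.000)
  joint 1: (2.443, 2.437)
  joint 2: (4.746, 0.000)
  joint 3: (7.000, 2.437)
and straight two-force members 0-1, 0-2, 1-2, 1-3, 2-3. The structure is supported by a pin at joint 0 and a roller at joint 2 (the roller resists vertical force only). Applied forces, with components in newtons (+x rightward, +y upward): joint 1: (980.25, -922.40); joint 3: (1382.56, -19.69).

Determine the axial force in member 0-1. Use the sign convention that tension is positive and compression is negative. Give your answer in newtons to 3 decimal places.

N=4 nodes, M=5 members, R=3 reactions → 2N=8, M+R=8
member 0 (0-1): L=3.4507, (cx,cy)=(0.7080,0.7062)
member 1 (0-2): L=4.7460, (cx,cy)=(1.0000,0.0000)
member 2 (1-2): L=3.3530, (cx,cy)=(0.6868,-0.7268)
member 3 (1-3): L=4.5570, (cx,cy)=(1.0000,0.0000)
member 4 (2-3): L=3.3196, (cx,cy)=(0.6790,0.7341)
solve A·x = −loads:
  F[0-1] = +1097.3990 N (tension)
  F[0-2] = +1585.8783 N (tension)
  F[1-2] = -2335.4551 N (compression)
  F[1-3] = +1400.7714 N (tension)
  F[2-3] = -26.8207 N (compression)
  Rx@0 = -2362.8100 N
  Ry@0 = -775.0236 N
  Ry@2 = +1717.1136 N

1097.399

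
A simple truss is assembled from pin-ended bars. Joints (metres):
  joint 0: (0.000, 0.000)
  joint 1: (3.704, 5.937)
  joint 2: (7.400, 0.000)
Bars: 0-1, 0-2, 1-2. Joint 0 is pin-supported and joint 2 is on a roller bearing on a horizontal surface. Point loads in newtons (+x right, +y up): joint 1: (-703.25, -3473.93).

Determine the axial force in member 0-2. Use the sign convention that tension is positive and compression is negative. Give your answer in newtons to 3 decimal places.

N=3 nodes, M=3 members, R=3 reactions → 2N=6, M+R=6
member 0 (0-1): L=6.9977, (cx,cy)=(0.5293,0.8484)
member 1 (0-2): L=7.4000, (cx,cy)=(1.0000,0.0000)
member 2 (1-2): L=6.9935, (cx,cy)=(0.5285,-0.8489)
solve A·x = −loads:
  F[0-1] = -2710.0884 N (compression)
  F[0-2] = +731.2485 N (tension)
  F[1-2] = -1383.6450 N (compression)
  Rx@0 = +703.2500 N
  Ry@0 = +2299.3028 N
  Ry@2 = +1174.6272 N

731.248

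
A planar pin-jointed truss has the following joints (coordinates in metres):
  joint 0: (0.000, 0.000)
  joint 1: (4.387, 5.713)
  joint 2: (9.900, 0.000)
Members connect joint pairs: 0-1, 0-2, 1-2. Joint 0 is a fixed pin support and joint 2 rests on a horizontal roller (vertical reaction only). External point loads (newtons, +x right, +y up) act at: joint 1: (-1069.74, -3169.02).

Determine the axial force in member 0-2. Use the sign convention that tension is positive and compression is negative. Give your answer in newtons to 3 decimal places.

759.426

N=3 nodes, M=3 members, R=3 reactions → 2N=6, M+R=6
member 0 (0-1): L=7.2031, (cx,cy)=(0.6090,0.7931)
member 1 (0-2): L=9.9000, (cx,cy)=(1.0000,0.0000)
member 2 (1-2): L=7.9392, (cx,cy)=(0.6944,-0.7196)
solve A·x = −loads:
  F[0-1] = -3003.3282 N (compression)
  F[0-2] = +759.4260 N (tension)
  F[1-2] = -1093.6451 N (compression)
  Rx@0 = +1069.7400 N
  Ry@0 = +2382.0436 N
  Ry@2 = +786.9764 N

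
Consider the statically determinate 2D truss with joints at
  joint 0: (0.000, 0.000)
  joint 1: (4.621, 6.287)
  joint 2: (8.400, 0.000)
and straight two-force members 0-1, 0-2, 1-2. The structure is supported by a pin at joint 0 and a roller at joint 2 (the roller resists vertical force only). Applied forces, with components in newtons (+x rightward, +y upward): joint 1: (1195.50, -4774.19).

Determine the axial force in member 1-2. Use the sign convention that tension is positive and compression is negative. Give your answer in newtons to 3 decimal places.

-4108.289

N=3 nodes, M=3 members, R=3 reactions → 2N=6, M+R=6
member 0 (0-1): L=7.8026, (cx,cy)=(0.5922,0.8058)
member 1 (0-2): L=8.4000, (cx,cy)=(1.0000,0.0000)
member 2 (1-2): L=7.3353, (cx,cy)=(0.5152,-0.8571)
solve A·x = −loads:
  F[0-1] = -1555.1047 N (compression)
  F[0-2] = +2116.4971 N (tension)
  F[1-2] = -4108.2893 N (compression)
  Rx@0 = -1195.5000 N
  Ry@0 = +1253.0423 N
  Ry@2 = +3521.1477 N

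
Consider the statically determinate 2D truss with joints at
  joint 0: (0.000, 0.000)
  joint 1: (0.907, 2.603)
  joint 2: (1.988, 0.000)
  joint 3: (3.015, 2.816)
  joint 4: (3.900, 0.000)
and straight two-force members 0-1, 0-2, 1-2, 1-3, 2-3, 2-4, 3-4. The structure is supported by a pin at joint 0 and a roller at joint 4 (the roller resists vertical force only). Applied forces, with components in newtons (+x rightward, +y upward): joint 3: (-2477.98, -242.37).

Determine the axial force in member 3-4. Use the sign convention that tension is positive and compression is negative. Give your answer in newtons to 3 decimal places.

N=5 nodes, M=7 members, R=3 reactions → 2N=10, M+R=10
member 0 (0-1): L=2.7565, (cx,cy)=(0.3290,0.9443)
member 1 (0-2): L=1.9880, (cx,cy)=(1.0000,0.0000)
member 2 (1-2): L=2.8185, (cx,cy)=(0.3835,-0.9235)
member 3 (1-3): L=2.1187, (cx,cy)=(0.9949,0.1005)
member 4 (2-3): L=2.9974, (cx,cy)=(0.3426,0.9395)
member 5 (2-4): L=1.9120, (cx,cy)=(1.0000,0.0000)
member 6 (3-4): L=2.9518, (cx,cy)=(0.2998,-0.9540)
solve A·x = −loads:
  F[0-1] = -1952.9785 N (compression)
  F[0-2] = -1835.3696 N (compression)
  F[1-2] = +1849.0400 N (tension)
  F[1-3] = -1358.6593 N (compression)
  F[2-3] = -1817.6597 N (compression)
  F[2-4] = -503.4248 N (compression)
  F[3-4] = +1679.1026 N (tension)
  Rx@0 = +2477.9800 N
  Ry@0 = +1844.2280 N
  Ry@4 = -1601.8580 N

1679.103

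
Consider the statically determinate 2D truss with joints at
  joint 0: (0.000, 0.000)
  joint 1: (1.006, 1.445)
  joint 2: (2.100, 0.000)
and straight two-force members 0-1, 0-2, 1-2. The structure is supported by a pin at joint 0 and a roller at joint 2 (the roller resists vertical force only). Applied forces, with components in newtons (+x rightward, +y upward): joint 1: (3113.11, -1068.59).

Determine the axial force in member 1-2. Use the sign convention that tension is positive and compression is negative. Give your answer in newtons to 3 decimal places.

-3328.857

N=3 nodes, M=3 members, R=3 reactions → 2N=6, M+R=6
member 0 (0-1): L=1.7607, (cx,cy)=(0.5714,0.8207)
member 1 (0-2): L=2.1000, (cx,cy)=(1.0000,0.0000)
member 2 (1-2): L=1.8124, (cx,cy)=(0.6036,-0.7973)
solve A·x = −loads:
  F[0-1] = +1931.8117 N (tension)
  F[0-2] = +2009.3424 N (tension)
  F[1-2] = -3328.8568 N (compression)
  Rx@0 = -3113.1100 N
  Ry@0 = -1585.4317 N
  Ry@2 = +2654.0217 N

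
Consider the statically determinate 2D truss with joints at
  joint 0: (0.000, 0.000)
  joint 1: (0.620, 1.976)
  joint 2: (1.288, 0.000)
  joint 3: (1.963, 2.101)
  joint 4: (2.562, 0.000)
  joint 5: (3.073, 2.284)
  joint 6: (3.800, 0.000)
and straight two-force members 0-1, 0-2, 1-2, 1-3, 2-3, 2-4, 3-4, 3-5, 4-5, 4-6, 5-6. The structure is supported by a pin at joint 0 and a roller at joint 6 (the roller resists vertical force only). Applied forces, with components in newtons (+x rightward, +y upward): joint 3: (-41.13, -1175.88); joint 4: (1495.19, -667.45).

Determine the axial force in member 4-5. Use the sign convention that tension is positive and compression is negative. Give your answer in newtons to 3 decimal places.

1158.653

N=7 nodes, M=11 members, R=3 reactions → 2N=14, M+R=14
member 0 (0-1): L=2.0710, (cx,cy)=(0.2994,0.9541)
member 1 (0-2): L=1.2880, (cx,cy)=(1.0000,0.0000)
member 2 (1-2): L=2.0859, (cx,cy)=(0.3203,-0.9473)
member 3 (1-3): L=1.3488, (cx,cy)=(0.9957,0.0927)
member 4 (2-3): L=2.2068, (cx,cy)=(0.3059,0.9521)
member 5 (2-4): L=1.2740, (cx,cy)=(1.0000,0.0000)
member 6 (3-4): L=2.1847, (cx,cy)=(0.2742,-0.9617)
member 7 (3-5): L=1.1250, (cx,cy)=(0.9867,0.1627)
member 8 (4-5): L=2.3405, (cx,cy)=(0.2183,0.9759)
member 9 (4-6): L=1.2380, (cx,cy)=(1.0000,0.0000)
member 10 (5-6): L=2.3969, (cx,cy)=(0.3033,-0.9529)
solve A·x = −loads:
  F[0-1] = -847.5041 N (compression)
  F[0-2] = +1707.7812 N (tension)
  F[1-2] = +803.3842 N (tension)
  F[1-3] = -513.2152 N (compression)
  F[2-3] = -799.3856 N (compression)
  F[2-4] = +2209.5804 N (tension)
  F[3-4] = -481.7091 N (compression)
  F[3-5] = -590.1776 N (compression)
  F[4-5] = +1158.6529 N (tension)
  F[4-6] = +329.3450 N (tension)
  F[5-6] = -1085.8472 N (compression)
  Rx@0 = -1454.0600 N
  Ry@0 = +808.6339 N
  Ry@6 = +1034.6961 N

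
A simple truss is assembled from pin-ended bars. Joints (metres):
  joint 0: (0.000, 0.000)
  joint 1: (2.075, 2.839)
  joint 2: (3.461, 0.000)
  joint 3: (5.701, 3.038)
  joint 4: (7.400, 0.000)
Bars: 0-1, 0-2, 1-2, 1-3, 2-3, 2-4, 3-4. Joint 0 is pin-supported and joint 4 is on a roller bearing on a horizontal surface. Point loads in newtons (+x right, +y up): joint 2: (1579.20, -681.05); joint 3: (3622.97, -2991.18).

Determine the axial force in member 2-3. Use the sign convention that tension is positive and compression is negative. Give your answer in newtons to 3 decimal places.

1355.003

N=5 nodes, M=7 members, R=3 reactions → 2N=10, M+R=10
member 0 (0-1): L=3.5165, (cx,cy)=(0.5901,0.8073)
member 1 (0-2): L=3.4610, (cx,cy)=(1.0000,0.0000)
member 2 (1-2): L=3.1593, (cx,cy)=(0.4387,-0.8986)
member 3 (1-3): L=3.6315, (cx,cy)=(0.9985,0.0548)
member 4 (2-3): L=3.7745, (cx,cy)=(0.5935,0.8049)
member 5 (2-4): L=3.9390, (cx,cy)=(1.0000,0.0000)
member 6 (3-4): L=3.4808, (cx,cy)=(0.4881,-0.8728)
solve A·x = −loads:
  F[0-1] = +542.6387 N (tension)
  F[0-2] = +4881.9693 N (tension)
  F[1-2] = -455.7501 N (compression)
  F[1-3] = +520.9258 N (tension)
  F[2-3] = +1355.0026 N (tension)
  F[2-4] = +2298.6979 N (tension)
  F[3-4] = -4709.4367 N (compression)
  Rx@0 = -5202.1700 N
  Ry@0 = -438.0962 N
  Ry@4 = +4110.3262 N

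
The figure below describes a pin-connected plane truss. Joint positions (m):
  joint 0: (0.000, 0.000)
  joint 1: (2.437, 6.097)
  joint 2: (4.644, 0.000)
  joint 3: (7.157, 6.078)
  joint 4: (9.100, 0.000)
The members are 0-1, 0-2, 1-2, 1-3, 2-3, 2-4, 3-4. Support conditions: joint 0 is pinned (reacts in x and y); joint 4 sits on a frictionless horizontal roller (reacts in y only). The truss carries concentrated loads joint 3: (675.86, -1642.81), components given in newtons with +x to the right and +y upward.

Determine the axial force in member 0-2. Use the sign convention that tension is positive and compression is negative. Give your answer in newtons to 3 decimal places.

635.630

N=5 nodes, M=7 members, R=3 reactions → 2N=10, M+R=10
member 0 (0-1): L=6.5660, (cx,cy)=(0.3712,0.9286)
member 1 (0-2): L=4.6440, (cx,cy)=(1.0000,0.0000)
member 2 (1-2): L=6.4842, (cx,cy)=(0.3404,-0.9403)
member 3 (1-3): L=4.7200, (cx,cy)=(1.0000,-0.0040)
member 4 (2-3): L=6.5770, (cx,cy)=(0.3821,0.9241)
member 5 (2-4): L=4.4560, (cx,cy)=(1.0000,0.0000)
member 6 (3-4): L=6.3810, (cx,cy)=(0.3045,-0.9525)
solve A·x = −loads:
  F[0-1] = +108.3902 N (tension)
  F[0-2] = +635.6305 N (tension)
  F[1-2] = -107.3678 N (compression)
  F[1-3] = +76.7747 N (tension)
  F[2-3] = +109.2460 N (tension)
  F[2-4] = +557.3444 N (tension)
  F[3-4] = -1830.3767 N (compression)
  Rx@0 = -675.8600 N
  Ry@0 = -100.6480 N
  Ry@4 = +1743.4580 N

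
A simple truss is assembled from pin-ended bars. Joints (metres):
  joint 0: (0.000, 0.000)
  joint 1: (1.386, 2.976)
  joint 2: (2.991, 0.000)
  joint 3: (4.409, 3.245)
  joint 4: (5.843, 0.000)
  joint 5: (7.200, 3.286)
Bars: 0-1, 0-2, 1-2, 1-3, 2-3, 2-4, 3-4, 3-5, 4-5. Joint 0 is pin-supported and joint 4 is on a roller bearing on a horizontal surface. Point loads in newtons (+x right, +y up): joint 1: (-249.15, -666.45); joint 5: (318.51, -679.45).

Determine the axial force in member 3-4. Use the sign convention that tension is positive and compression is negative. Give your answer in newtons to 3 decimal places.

N=6 nodes, M=9 members, R=3 reactions → 2N=12, M+R=12
member 0 (0-1): L=3.2829, (cx,cy)=(0.4222,0.9065)
member 1 (0-2): L=2.9910, (cx,cy)=(1.0000,0.0000)
member 2 (1-2): L=3.3812, (cx,cy)=(0.4747,-0.8802)
member 3 (1-3): L=3.0349, (cx,cy)=(0.9961,0.0886)
member 4 (2-3): L=3.5413, (cx,cy)=(0.4004,0.9163)
member 5 (2-4): L=2.8520, (cx,cy)=(1.0000,0.0000)
member 6 (3-4): L=3.5477, (cx,cy)=(0.4042,-0.9147)
member 7 (3-5): L=2.7913, (cx,cy)=(0.9999,0.0147)
member 8 (4-5): L=3.5552, (cx,cy)=(0.3817,0.9243)
solve A·x = −loads:
  F[0-1] = -329.1084 N (compression)
  F[0-2] = +208.3046 N (tension)
  F[1-2] = -388.4483 N (compression)
  F[1-3] = +295.7587 N (tension)
  F[2-3] = +373.1132 N (tension)
  F[2-4] = -125.4862 N (compression)
  F[3-4] = -392.7708 N (compression)
  F[3-5] = +602.8201 N (tension)
  F[4-5] = -744.6868 N (compression)
  Rx@0 = -69.3600 N
  Ry@0 = +298.3400 N
  Ry@4 = +1047.5600 N

-392.771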